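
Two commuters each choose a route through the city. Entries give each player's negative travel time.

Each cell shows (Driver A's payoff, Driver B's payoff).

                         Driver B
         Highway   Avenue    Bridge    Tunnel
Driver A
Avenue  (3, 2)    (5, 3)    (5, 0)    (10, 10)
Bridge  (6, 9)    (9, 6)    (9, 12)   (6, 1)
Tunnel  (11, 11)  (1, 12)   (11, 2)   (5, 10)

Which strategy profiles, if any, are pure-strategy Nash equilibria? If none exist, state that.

(Avenue, Highway): Driver A can switch to Bridge (3 → 6). Not NE.
(Avenue, Avenue): Driver A can switch to Bridge (5 → 9). Not NE.
(Avenue, Bridge): Driver A can switch to Bridge (5 → 9). Not NE.
(Avenue, Tunnel): Driver A gets 10, best alternative 6; Driver B gets 10, best alternative 3. No profitable deviation — NE.
(Bridge, Highway): Driver A can switch to Tunnel (6 → 11). Not NE.
(Bridge, Avenue): Driver B can switch to Highway (6 → 9). Not NE.
(Bridge, Bridge): Driver A can switch to Tunnel (9 → 11). Not NE.
(Bridge, Tunnel): Driver A can switch to Avenue (6 → 10). Not NE.
(Tunnel, Highway): Driver B can switch to Avenue (11 → 12). Not NE.
(Tunnel, Avenue): Driver A can switch to Avenue (1 → 5). Not NE.
(Tunnel, Bridge): Driver B can switch to Highway (2 → 11). Not NE.
(The remaining 1 profile has a profitable deviation by the same check.)

Pure NE: (Avenue, Tunnel)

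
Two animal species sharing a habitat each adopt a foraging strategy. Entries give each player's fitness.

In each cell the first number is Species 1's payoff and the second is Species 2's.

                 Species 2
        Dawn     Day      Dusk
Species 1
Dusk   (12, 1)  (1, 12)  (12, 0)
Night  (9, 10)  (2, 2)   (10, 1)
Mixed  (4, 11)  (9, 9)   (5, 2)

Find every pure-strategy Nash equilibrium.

For each player, find the best response to each opponent profile; mutual best responses are the pure NE.
Species 1 against Dawn: payoffs 12, 9, 4 → best response Dusk.
Species 1 against Day: payoffs 1, 2, 9 → best response Mixed.
Species 1 against Dusk: payoffs 12, 10, 5 → best response Dusk.
Species 2 against Dusk: payoffs 1, 12, 0 → best response Day.
Species 2 against Night: payoffs 10, 2, 1 → best response Dawn.
Species 2 against Mixed: payoffs 11, 9, 2 → best response Dawn.
No profile is a mutual best response for all players.

No pure-strategy Nash equilibrium.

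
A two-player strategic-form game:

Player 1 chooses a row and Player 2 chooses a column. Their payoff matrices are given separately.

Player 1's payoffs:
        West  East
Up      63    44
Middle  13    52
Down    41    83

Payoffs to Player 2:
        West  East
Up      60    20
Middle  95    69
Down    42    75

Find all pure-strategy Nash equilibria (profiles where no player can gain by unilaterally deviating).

Player 1 against West: payoffs 63, 13, 41 → best response Up.
Player 1 against East: payoffs 44, 52, 83 → best response Down.
Player 2 against Up: payoffs 60, 20 → best response West.
Player 2 against Middle: payoffs 95, 69 → best response West.
Player 2 against Down: payoffs 42, 75 → best response East.
Mutual best responses: (Up, West); (Down, East).

Pure-strategy Nash equilibria: (Up, West), (Down, East)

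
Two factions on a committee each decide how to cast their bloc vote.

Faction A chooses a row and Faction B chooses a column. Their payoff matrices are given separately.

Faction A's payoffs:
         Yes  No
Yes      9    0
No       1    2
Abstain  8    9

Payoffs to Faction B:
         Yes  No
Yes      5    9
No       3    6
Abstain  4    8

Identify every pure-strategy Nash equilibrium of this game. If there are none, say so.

(Abstain, No)

Check each profile: it is a Nash equilibrium iff no player can strictly gain by switching unilaterally.
(Yes, Yes): Faction B can switch to No (5 → 9). Not NE.
(Yes, No): Faction A can switch to No (0 → 2). Not NE.
(No, Yes): Faction A can switch to Yes (1 → 9). Not NE.
(No, No): Faction A can switch to Abstain (2 → 9). Not NE.
(Abstain, Yes): Faction A can switch to Yes (8 → 9). Not NE.
(Abstain, No): Faction A gets 9, best alternative 2; Faction B gets 8, best alternative 4. No profitable deviation — NE.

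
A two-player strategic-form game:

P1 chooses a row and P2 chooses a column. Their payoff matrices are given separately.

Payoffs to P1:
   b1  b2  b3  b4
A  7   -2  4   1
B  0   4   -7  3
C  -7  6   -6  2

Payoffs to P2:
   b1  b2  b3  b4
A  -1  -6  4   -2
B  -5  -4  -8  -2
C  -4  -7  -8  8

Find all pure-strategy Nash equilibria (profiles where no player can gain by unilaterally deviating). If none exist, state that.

(A, b3) and (B, b4)

For each player, find the best response to each opponent profile; mutual best responses are the pure NE.
P1 against b1: payoffs 7, 0, -7 → best response A.
P1 against b2: payoffs -2, 4, 6 → best response C.
P1 against b3: payoffs 4, -7, -6 → best response A.
P1 against b4: payoffs 1, 3, 2 → best response B.
P2 against A: payoffs -1, -6, 4, -2 → best response b3.
P2 against B: payoffs -5, -4, -8, -2 → best response b4.
P2 against C: payoffs -4, -7, -8, 8 → best response b4.
Mutual best responses: (A, b3); (B, b4).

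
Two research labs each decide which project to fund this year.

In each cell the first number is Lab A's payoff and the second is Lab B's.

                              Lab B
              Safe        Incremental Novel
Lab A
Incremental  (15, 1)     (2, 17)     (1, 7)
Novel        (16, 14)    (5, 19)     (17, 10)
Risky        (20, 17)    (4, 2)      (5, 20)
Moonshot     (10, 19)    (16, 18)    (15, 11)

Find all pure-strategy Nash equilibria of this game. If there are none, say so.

This game has no pure Nash equilibrium.

Lab A against Safe: payoffs 15, 16, 20, 10 → best response Risky.
Lab A against Incremental: payoffs 2, 5, 4, 16 → best response Moonshot.
Lab A against Novel: payoffs 1, 17, 5, 15 → best response Novel.
Lab B against Incremental: payoffs 1, 17, 7 → best response Incremental.
Lab B against Novel: payoffs 14, 19, 10 → best response Incremental.
Lab B against Risky: payoffs 17, 2, 20 → best response Novel.
Lab B against Moonshot: payoffs 19, 18, 11 → best response Safe.
No profile is a mutual best response for all players.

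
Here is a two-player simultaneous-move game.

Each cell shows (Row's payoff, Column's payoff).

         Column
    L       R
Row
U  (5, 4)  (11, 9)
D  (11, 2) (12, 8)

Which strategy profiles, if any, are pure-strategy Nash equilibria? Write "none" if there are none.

Pure NE: (D, R)

Row against L: payoffs 5, 11 → best response D.
Row against R: payoffs 11, 12 → best response D.
Column against U: payoffs 4, 9 → best response R.
Column against D: payoffs 2, 8 → best response R.
Mutual best responses: (D, R).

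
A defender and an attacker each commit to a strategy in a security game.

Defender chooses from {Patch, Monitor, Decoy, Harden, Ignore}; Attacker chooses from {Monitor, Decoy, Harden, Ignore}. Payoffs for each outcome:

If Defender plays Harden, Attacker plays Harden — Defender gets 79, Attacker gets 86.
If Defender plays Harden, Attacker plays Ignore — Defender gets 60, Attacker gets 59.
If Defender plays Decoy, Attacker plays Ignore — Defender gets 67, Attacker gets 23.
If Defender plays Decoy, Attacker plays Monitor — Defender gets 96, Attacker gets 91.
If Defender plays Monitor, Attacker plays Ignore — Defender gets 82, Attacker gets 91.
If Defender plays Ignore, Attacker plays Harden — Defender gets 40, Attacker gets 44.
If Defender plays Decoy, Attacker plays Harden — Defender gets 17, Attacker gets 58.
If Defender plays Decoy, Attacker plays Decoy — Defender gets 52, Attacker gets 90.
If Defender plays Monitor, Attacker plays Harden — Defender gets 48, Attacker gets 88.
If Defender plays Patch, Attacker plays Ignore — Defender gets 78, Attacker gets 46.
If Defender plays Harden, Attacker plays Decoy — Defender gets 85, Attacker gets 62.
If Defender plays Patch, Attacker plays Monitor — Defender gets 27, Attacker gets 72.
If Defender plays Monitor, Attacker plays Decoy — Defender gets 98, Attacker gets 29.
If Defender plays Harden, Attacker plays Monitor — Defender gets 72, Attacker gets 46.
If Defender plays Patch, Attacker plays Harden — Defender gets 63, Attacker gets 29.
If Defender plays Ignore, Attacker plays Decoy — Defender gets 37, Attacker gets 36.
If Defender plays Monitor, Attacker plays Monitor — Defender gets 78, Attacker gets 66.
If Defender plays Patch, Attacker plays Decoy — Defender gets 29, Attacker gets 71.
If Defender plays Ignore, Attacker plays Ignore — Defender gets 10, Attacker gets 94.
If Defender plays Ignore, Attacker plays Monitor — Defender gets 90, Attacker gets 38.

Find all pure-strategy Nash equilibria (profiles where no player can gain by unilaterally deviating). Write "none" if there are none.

The pure Nash equilibria are (Monitor, Ignore); (Decoy, Monitor); (Harden, Harden).

Defender against Monitor: payoffs 27, 78, 96, 72, 90 → best response Decoy.
Defender against Decoy: payoffs 29, 98, 52, 85, 37 → best response Monitor.
Defender against Harden: payoffs 63, 48, 17, 79, 40 → best response Harden.
Defender against Ignore: payoffs 78, 82, 67, 60, 10 → best response Monitor.
Attacker against Patch: payoffs 72, 71, 29, 46 → best response Monitor.
Attacker against Monitor: payoffs 66, 29, 88, 91 → best response Ignore.
Attacker against Decoy: payoffs 91, 90, 58, 23 → best response Monitor.
Attacker against Harden: payoffs 46, 62, 86, 59 → best response Harden.
Attacker against Ignore: payoffs 38, 36, 44, 94 → best response Ignore.
Mutual best responses: (Monitor, Ignore); (Decoy, Monitor); (Harden, Harden).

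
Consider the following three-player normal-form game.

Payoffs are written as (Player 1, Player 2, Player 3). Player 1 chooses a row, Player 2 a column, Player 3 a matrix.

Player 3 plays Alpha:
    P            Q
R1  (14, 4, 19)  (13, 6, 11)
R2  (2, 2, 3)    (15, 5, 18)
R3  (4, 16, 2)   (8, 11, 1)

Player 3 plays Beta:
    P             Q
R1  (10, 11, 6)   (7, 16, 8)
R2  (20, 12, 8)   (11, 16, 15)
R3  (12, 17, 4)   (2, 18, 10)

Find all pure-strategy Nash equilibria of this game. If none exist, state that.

The unique pure-strategy Nash equilibrium is (R2, Q, Alpha).

(R1, P, Alpha): Player 2 can switch to Q (4 → 6). Not NE.
(R1, P, Beta): Player 1 can switch to R2 (10 → 20). Not NE.
(R1, Q, Alpha): Player 1 can switch to R2 (13 → 15). Not NE.
(R1, Q, Beta): Player 1 can switch to R2 (7 → 11). Not NE.
(R2, P, Alpha): Player 1 can switch to R1 (2 → 14). Not NE.
(R2, P, Beta): Player 2 can switch to Q (12 → 16). Not NE.
(R2, Q, Alpha): Player 1 gets 15, best alternative 13; Player 2 gets 5, best alternative 2; Player 3 gets 18, best alternative 15. No profitable deviation — NE.
(The remaining 5 profiles each have a profitable deviation by the same check.)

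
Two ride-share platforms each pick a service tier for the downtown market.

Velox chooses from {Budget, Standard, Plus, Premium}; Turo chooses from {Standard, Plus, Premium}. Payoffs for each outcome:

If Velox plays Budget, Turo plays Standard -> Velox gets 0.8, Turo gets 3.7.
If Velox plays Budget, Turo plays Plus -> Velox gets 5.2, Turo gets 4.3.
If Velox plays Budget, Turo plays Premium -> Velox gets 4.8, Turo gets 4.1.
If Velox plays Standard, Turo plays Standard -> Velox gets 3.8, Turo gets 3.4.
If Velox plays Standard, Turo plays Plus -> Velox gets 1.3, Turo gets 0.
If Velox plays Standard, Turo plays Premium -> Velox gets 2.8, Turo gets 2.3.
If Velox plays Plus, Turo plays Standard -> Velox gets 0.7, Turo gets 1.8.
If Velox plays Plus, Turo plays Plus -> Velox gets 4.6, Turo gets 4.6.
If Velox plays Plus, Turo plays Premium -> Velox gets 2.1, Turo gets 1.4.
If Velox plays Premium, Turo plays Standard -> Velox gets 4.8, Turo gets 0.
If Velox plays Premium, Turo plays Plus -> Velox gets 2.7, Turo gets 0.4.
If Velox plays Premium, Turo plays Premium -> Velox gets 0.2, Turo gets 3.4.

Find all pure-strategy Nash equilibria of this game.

Check each profile: it is a Nash equilibrium iff no player can strictly gain by switching unilaterally.
(Budget, Standard): Velox can switch to Standard (0.8 → 3.8). Not NE.
(Budget, Plus): Velox gets 5.2, best alternative 4.6; Turo gets 4.3, best alternative 4.1. No profitable deviation — NE.
(Budget, Premium): Turo can switch to Plus (4.1 → 4.3). Not NE.
(Standard, Standard): Velox can switch to Premium (3.8 → 4.8). Not NE.
(Standard, Plus): Velox can switch to Budget (1.3 → 5.2). Not NE.
(Standard, Premium): Velox can switch to Budget (2.8 → 4.8). Not NE.
(Plus, Standard): Velox can switch to Budget (0.7 → 0.8). Not NE.
(Plus, Plus): Velox can switch to Budget (4.6 → 5.2). Not NE.
(Plus, Premium): Velox can switch to Budget (2.1 → 4.8). Not NE.
(The remaining 3 profiles each have a profitable deviation by the same check.)

The unique pure-strategy Nash equilibrium is (Budget, Plus).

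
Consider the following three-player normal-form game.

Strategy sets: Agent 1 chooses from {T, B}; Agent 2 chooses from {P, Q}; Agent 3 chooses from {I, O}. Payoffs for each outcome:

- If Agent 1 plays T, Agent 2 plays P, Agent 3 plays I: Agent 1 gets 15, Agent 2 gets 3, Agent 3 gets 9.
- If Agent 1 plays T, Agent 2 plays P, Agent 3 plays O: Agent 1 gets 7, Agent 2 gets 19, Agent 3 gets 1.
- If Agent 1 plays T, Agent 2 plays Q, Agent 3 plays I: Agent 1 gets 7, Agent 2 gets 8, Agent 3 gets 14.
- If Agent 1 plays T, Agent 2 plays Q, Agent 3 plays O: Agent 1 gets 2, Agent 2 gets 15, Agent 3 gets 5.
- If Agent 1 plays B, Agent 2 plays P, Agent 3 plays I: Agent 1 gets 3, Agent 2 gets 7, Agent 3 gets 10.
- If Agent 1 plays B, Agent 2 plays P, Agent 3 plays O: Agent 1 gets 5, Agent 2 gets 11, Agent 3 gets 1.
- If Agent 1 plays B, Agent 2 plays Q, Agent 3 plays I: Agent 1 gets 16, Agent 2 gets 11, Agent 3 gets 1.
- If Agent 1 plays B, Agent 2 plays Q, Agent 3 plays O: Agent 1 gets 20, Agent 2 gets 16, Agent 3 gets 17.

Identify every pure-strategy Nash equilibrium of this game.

(B, Q, O)

Agent 1 against (P, I): payoffs 15, 3 → best response T.
Agent 1 against (P, O): payoffs 7, 5 → best response T.
Agent 1 against (Q, I): payoffs 7, 16 → best response B.
Agent 1 against (Q, O): payoffs 2, 20 → best response B.
Agent 2 against (T, I): payoffs 3, 8 → best response Q.
Agent 2 against (T, O): payoffs 19, 15 → best response P.
Agent 2 against (B, I): payoffs 7, 11 → best response Q.
Agent 2 against (B, O): payoffs 11, 16 → best response Q.
Agent 3 against (T, P): payoffs 9, 1 → best response I.
Agent 3 against (T, Q): payoffs 14, 5 → best response I.
Agent 3 against (B, P): payoffs 10, 1 → best response I.
Agent 3 against (B, Q): payoffs 1, 17 → best response O.
Mutual best responses: (B, Q, O).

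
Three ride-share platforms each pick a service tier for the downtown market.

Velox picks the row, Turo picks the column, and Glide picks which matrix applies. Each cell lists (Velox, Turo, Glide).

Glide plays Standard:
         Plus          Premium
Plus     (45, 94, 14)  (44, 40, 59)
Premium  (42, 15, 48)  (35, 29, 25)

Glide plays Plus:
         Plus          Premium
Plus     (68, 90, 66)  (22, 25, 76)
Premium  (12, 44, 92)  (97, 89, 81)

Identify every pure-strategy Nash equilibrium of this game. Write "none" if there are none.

Pure-strategy Nash equilibria: (Plus, Plus, Plus) and (Premium, Premium, Plus)

(Plus, Plus, Standard): Glide can switch to Plus (14 → 66). Not NE.
(Plus, Plus, Plus): Velox gets 68, best alternative 12; Turo gets 90, best alternative 25; Glide gets 66, best alternative 14. No profitable deviation — NE.
(Plus, Premium, Standard): Turo can switch to Plus (40 → 94). Not NE.
(Plus, Premium, Plus): Velox can switch to Premium (22 → 97). Not NE.
(Premium, Plus, Standard): Velox can switch to Plus (42 → 45). Not NE.
(Premium, Plus, Plus): Velox can switch to Plus (12 → 68). Not NE.
(Premium, Premium, Standard): Velox can switch to Plus (35 → 44). Not NE.
(Premium, Premium, Plus): Velox gets 97, best alternative 22; Turo gets 89, best alternative 44; Glide gets 81, best alternative 25. No profitable deviation — NE.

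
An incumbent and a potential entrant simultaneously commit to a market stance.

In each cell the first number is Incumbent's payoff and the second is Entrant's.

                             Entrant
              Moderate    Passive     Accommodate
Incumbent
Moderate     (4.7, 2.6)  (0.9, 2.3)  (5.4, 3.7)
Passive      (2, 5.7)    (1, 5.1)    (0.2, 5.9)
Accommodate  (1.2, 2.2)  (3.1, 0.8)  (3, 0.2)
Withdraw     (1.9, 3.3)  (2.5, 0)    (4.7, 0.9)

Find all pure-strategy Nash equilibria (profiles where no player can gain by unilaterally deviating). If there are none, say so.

Incumbent against Moderate: payoffs 4.7, 2, 1.2, 1.9 → best response Moderate.
Incumbent against Passive: payoffs 0.9, 1, 3.1, 2.5 → best response Accommodate.
Incumbent against Accommodate: payoffs 5.4, 0.2, 3, 4.7 → best response Moderate.
Entrant against Moderate: payoffs 2.6, 2.3, 3.7 → best response Accommodate.
Entrant against Passive: payoffs 5.7, 5.1, 5.9 → best response Accommodate.
Entrant against Accommodate: payoffs 2.2, 0.8, 0.2 → best response Moderate.
Entrant against Withdraw: payoffs 3.3, 0, 0.9 → best response Moderate.
Mutual best responses: (Moderate, Accommodate).

The unique pure-strategy Nash equilibrium is (Moderate, Accommodate).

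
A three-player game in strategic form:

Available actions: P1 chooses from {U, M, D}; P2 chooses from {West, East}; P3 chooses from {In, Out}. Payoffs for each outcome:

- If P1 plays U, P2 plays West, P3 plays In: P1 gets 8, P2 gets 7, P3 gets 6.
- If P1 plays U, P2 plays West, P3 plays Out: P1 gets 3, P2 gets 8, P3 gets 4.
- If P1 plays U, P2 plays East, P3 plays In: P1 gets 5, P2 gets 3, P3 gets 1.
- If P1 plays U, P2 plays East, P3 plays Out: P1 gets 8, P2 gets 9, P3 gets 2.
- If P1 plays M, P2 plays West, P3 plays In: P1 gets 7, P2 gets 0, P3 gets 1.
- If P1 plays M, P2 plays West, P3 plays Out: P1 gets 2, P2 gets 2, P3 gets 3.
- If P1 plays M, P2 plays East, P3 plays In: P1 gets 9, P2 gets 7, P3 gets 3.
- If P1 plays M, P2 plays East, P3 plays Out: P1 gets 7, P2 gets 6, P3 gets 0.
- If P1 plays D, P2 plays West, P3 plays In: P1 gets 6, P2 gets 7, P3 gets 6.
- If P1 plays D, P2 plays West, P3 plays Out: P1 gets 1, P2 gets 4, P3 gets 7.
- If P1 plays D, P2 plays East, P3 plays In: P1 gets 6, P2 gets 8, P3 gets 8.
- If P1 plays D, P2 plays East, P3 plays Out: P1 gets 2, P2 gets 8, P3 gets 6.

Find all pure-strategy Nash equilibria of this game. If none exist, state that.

P1 against (West, In): payoffs 8, 7, 6 → best response U.
P1 against (West, Out): payoffs 3, 2, 1 → best response U.
P1 against (East, In): payoffs 5, 9, 6 → best response M.
P1 against (East, Out): payoffs 8, 7, 2 → best response U.
P2 against (U, In): payoffs 7, 3 → best response West.
P2 against (U, Out): payoffs 8, 9 → best response East.
P2 against (M, In): payoffs 0, 7 → best response East.
P2 against (M, Out): payoffs 2, 6 → best response East.
P2 against (D, In): payoffs 7, 8 → best response East.
P2 against (D, Out): payoffs 4, 8 → best response East.
P3 against (U, West): payoffs 6, 4 → best response In.
P3 against (U, East): payoffs 1, 2 → best response Out.
P3 against (M, West): payoffs 1, 3 → best response Out.
P3 against (M, East): payoffs 3, 0 → best response In.
P3 against (D, West): payoffs 6, 7 → best response Out.
P3 against (D, East): payoffs 8, 6 → best response In.
Mutual best responses: (U, West, In); (U, East, Out); (M, East, In).

(U, West, In); (U, East, Out); (M, East, In)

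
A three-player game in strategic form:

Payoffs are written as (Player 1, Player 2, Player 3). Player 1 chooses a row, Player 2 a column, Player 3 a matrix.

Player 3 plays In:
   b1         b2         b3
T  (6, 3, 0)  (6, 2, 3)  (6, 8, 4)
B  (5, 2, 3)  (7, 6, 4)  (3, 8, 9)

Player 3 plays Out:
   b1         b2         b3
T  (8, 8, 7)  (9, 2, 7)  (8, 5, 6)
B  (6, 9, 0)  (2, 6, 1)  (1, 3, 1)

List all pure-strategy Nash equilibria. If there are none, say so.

Pure NE: (T, b1, Out)

(T, b1, In): Player 2 can switch to b3 (3 → 8). Not NE.
(T, b1, Out): Player 1 gets 8, best alternative 6; Player 2 gets 8, best alternative 5; Player 3 gets 7, best alternative 0. No profitable deviation — NE.
(T, b2, In): Player 1 can switch to B (6 → 7). Not NE.
(T, b2, Out): Player 2 can switch to b1 (2 → 8). Not NE.
(T, b3, In): Player 3 can switch to Out (4 → 6). Not NE.
(T, b3, Out): Player 2 can switch to b1 (5 → 8). Not NE.
(B, b1, In): Player 1 can switch to T (5 → 6). Not NE.
(The remaining 5 profiles each have a profitable deviation by the same check.)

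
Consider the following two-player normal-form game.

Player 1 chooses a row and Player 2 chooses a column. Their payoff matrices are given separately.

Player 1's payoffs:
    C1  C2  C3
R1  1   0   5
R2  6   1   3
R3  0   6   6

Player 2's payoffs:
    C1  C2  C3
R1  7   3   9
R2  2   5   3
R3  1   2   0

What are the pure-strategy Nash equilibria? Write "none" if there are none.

(R1, C1): Player 1 can switch to R2 (1 → 6). Not NE.
(R1, C2): Player 1 can switch to R2 (0 → 1). Not NE.
(R1, C3): Player 1 can switch to R3 (5 → 6). Not NE.
(R2, C1): Player 2 can switch to C2 (2 → 5). Not NE.
(R2, C2): Player 1 can switch to R3 (1 → 6). Not NE.
(R2, C3): Player 1 can switch to R1 (3 → 5). Not NE.
(R3, C1): Player 1 can switch to R1 (0 → 1). Not NE.
(R3, C2): Player 1 gets 6, best alternative 1; Player 2 gets 2, best alternative 1. No profitable deviation — NE.
(R3, C3): Player 2 can switch to C1 (0 → 1). Not NE.

Pure NE: (R3, C2)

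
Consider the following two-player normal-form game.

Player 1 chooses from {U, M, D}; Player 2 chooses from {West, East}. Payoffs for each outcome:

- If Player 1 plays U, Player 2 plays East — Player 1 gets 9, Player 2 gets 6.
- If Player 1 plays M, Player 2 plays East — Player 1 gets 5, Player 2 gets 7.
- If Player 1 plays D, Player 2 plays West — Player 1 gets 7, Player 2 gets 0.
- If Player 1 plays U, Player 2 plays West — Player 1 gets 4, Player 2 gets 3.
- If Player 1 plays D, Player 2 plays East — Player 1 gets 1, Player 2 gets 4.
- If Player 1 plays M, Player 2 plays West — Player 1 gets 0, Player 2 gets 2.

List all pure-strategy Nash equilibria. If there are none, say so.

Player 1 against West: payoffs 4, 0, 7 → best response D.
Player 1 against East: payoffs 9, 5, 1 → best response U.
Player 2 against U: payoffs 3, 6 → best response East.
Player 2 against M: payoffs 2, 7 → best response East.
Player 2 against D: payoffs 0, 4 → best response East.
Mutual best responses: (U, East).

(U, East)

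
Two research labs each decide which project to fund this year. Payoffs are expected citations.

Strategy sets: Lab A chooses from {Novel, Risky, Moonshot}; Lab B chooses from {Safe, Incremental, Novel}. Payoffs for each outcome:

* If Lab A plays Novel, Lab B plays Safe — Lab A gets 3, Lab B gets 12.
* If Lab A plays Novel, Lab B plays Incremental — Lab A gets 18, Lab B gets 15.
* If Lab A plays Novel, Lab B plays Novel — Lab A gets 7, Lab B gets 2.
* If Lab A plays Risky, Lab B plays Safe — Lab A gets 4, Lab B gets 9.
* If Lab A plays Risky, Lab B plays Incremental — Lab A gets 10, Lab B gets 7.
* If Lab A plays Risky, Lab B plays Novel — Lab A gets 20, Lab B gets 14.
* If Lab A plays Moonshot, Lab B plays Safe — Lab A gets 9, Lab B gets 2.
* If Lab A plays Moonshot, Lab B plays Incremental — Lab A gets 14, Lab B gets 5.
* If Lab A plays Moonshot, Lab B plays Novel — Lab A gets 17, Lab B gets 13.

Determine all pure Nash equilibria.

Lab A against Safe: payoffs 3, 4, 9 → best response Moonshot.
Lab A against Incremental: payoffs 18, 10, 14 → best response Novel.
Lab A against Novel: payoffs 7, 20, 17 → best response Risky.
Lab B against Novel: payoffs 12, 15, 2 → best response Incremental.
Lab B against Risky: payoffs 9, 7, 14 → best response Novel.
Lab B against Moonshot: payoffs 2, 5, 13 → best response Novel.
Mutual best responses: (Novel, Incremental); (Risky, Novel).

The pure Nash equilibria are (Novel, Incremental), (Risky, Novel).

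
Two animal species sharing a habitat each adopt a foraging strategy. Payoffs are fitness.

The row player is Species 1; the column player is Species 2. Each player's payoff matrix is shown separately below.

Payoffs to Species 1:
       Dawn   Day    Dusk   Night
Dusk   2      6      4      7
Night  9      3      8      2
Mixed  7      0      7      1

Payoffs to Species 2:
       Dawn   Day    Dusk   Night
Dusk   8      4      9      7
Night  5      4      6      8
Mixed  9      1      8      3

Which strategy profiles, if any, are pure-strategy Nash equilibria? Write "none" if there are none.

(Dusk, Dawn): Species 1 can switch to Night (2 → 9). Not NE.
(Dusk, Day): Species 2 can switch to Dawn (4 → 8). Not NE.
(Dusk, Dusk): Species 1 can switch to Night (4 → 8). Not NE.
(Dusk, Night): Species 2 can switch to Dawn (7 → 8). Not NE.
(Night, Dawn): Species 2 can switch to Dusk (5 → 6). Not NE.
(Night, Day): Species 1 can switch to Dusk (3 → 6). Not NE.
(Night, Dusk): Species 2 can switch to Night (6 → 8). Not NE.
(Night, Night): Species 1 can switch to Dusk (2 → 7). Not NE.
(Mixed, Dawn): Species 1 can switch to Night (7 → 9). Not NE.
(Mixed, Day): Species 1 can switch to Dusk (0 → 6). Not NE.
(Mixed, Dusk): Species 1 can switch to Night (7 → 8). Not NE.
(Mixed, Night): Species 1 can switch to Dusk (1 → 7). Not NE.

none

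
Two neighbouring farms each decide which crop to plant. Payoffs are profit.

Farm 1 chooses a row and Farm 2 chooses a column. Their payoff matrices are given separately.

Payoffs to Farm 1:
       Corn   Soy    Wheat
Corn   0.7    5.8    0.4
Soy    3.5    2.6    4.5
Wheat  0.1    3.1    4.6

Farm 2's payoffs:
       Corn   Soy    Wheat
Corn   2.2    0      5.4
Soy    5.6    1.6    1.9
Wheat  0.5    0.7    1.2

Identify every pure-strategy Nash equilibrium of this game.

Pure-strategy Nash equilibria: (Soy, Corn) and (Wheat, Wheat)

Farm 1 against Corn: payoffs 0.7, 3.5, 0.1 → best response Soy.
Farm 1 against Soy: payoffs 5.8, 2.6, 3.1 → best response Corn.
Farm 1 against Wheat: payoffs 0.4, 4.5, 4.6 → best response Wheat.
Farm 2 against Corn: payoffs 2.2, 0, 5.4 → best response Wheat.
Farm 2 against Soy: payoffs 5.6, 1.6, 1.9 → best response Corn.
Farm 2 against Wheat: payoffs 0.5, 0.7, 1.2 → best response Wheat.
Mutual best responses: (Soy, Corn); (Wheat, Wheat).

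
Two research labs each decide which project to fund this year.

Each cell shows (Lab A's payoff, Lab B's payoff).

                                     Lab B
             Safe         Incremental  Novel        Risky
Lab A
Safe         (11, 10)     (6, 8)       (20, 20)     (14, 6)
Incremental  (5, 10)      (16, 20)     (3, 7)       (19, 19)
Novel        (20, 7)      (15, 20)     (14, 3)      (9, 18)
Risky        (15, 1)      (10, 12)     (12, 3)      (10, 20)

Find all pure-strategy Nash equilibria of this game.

(Safe, Novel), (Incremental, Incremental)

(Safe, Safe): Lab A can switch to Novel (11 → 20). Not NE.
(Safe, Incremental): Lab A can switch to Incremental (6 → 16). Not NE.
(Safe, Novel): Lab A gets 20, best alternative 14; Lab B gets 20, best alternative 10. No profitable deviation — NE.
(Safe, Risky): Lab A can switch to Incremental (14 → 19). Not NE.
(Incremental, Safe): Lab A can switch to Safe (5 → 11). Not NE.
(Incremental, Incremental): Lab A gets 16, best alternative 15; Lab B gets 20, best alternative 19. No profitable deviation — NE.
(Incremental, Novel): Lab A can switch to Safe (3 → 20). Not NE.
(Incremental, Risky): Lab B can switch to Incremental (19 → 20). Not NE.
(Novel, Safe): Lab B can switch to Incremental (7 → 20). Not NE.
(Novel, Incremental): Lab A can switch to Incremental (15 → 16). Not NE.
(Novel, Novel): Lab A can switch to Safe (14 → 20). Not NE.
(Novel, Risky): Lab A can switch to Safe (9 → 14). Not NE.
(The remaining 4 profiles each have a profitable deviation by the same check.)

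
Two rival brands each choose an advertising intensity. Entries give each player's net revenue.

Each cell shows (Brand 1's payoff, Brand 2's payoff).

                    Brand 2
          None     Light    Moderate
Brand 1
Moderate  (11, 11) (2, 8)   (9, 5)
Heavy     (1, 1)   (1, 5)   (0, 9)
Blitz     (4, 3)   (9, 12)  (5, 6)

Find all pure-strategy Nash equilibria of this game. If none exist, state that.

Pure-strategy Nash equilibria: (Moderate, None), (Blitz, Light)

For each player, find the best response to each opponent profile; mutual best responses are the pure NE.
Brand 1 against None: payoffs 11, 1, 4 → best response Moderate.
Brand 1 against Light: payoffs 2, 1, 9 → best response Blitz.
Brand 1 against Moderate: payoffs 9, 0, 5 → best response Moderate.
Brand 2 against Moderate: payoffs 11, 8, 5 → best response None.
Brand 2 against Heavy: payoffs 1, 5, 9 → best response Moderate.
Brand 2 against Blitz: payoffs 3, 12, 6 → best response Light.
Mutual best responses: (Moderate, None); (Blitz, Light).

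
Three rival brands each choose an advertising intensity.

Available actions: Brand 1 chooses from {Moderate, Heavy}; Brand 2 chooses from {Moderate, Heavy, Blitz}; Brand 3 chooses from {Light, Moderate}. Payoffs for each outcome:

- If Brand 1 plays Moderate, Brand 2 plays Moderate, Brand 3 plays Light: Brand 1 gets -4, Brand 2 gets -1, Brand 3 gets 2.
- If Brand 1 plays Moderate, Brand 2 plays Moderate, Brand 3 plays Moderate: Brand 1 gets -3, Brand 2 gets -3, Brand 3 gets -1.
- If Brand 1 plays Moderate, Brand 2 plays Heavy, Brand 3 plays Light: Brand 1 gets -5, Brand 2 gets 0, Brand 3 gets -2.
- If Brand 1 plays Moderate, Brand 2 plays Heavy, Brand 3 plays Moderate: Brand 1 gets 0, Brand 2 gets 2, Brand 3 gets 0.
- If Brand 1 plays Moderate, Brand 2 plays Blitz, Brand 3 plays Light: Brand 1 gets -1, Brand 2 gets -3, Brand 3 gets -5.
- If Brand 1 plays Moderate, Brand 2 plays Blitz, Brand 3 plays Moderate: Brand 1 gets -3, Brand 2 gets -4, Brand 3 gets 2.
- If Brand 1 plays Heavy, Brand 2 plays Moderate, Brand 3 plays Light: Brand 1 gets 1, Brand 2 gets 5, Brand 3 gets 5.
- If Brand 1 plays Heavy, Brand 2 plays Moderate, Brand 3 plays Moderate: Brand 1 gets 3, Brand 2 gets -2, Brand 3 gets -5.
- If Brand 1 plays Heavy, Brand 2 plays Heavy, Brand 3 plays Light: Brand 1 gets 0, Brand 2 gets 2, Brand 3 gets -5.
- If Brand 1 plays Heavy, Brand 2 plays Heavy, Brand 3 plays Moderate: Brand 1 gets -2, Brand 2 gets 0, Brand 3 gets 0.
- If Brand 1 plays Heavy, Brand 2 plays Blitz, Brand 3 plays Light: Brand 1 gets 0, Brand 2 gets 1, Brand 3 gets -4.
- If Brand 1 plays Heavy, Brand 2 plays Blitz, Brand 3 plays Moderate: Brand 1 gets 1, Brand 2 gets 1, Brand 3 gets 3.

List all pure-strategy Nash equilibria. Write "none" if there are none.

The pure Nash equilibria are (Moderate, Heavy, Moderate); (Heavy, Moderate, Light); (Heavy, Blitz, Moderate).

Mark each player's best response to every combination of opponents' strategies; a profile where every player is best-responding is a pure Nash equilibrium.
Brand 1 against (Moderate, Light): payoffs -4, 1 → best response Heavy.
Brand 1 against (Moderate, Moderate): payoffs -3, 3 → best response Heavy.
Brand 1 against (Heavy, Light): payoffs -5, 0 → best response Heavy.
Brand 1 against (Heavy, Moderate): payoffs 0, -2 → best response Moderate.
Brand 1 against (Blitz, Light): payoffs -1, 0 → best response Heavy.
Brand 1 against (Blitz, Moderate): payoffs -3, 1 → best response Heavy.
Brand 2 against (Moderate, Light): payoffs -1, 0, -3 → best response Heavy.
Brand 2 against (Moderate, Moderate): payoffs -3, 2, -4 → best response Heavy.
Brand 2 against (Heavy, Light): payoffs 5, 2, 1 → best response Moderate.
Brand 2 against (Heavy, Moderate): payoffs -2, 0, 1 → best response Blitz.
Brand 3 against (Moderate, Moderate): payoffs 2, -1 → best response Light.
Brand 3 against (Moderate, Heavy): payoffs -2, 0 → best response Moderate.
Brand 3 against (Moderate, Blitz): payoffs -5, 2 → best response Moderate.
Brand 3 against (Heavy, Moderate): payoffs 5, -5 → best response Light.
Brand 3 against (Heavy, Heavy): payoffs -5, 0 → best response Moderate.
Brand 3 against (Heavy, Blitz): payoffs -4, 3 → best response Moderate.
Mutual best responses: (Moderate, Heavy, Moderate); (Heavy, Moderate, Light); (Heavy, Blitz, Moderate).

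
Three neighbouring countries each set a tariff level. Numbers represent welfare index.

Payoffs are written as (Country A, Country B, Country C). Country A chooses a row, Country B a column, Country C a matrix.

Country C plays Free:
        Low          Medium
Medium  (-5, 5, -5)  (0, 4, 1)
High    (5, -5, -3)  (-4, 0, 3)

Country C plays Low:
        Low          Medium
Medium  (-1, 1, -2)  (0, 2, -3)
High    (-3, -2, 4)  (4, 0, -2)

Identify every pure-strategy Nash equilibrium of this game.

Country A against (Low, Free): payoffs -5, 5 → best response High.
Country A against (Low, Low): payoffs -1, -3 → best response Medium.
Country A against (Medium, Free): payoffs 0, -4 → best response Medium.
Country A against (Medium, Low): payoffs 0, 4 → best response High.
Country B against (Medium, Free): payoffs 5, 4 → best response Low.
Country B against (Medium, Low): payoffs 1, 2 → best response Medium.
Country B against (High, Free): payoffs -5, 0 → best response Medium.
Country B against (High, Low): payoffs -2, 0 → best response Medium.
Country C against (Medium, Low): payoffs -5, -2 → best response Low.
Country C against (Medium, Medium): payoffs 1, -3 → best response Free.
Country C against (High, Low): payoffs -3, 4 → best response Low.
Country C against (High, Medium): payoffs 3, -2 → best response Free.
No profile is a mutual best response for all players.

This game has no pure Nash equilibrium.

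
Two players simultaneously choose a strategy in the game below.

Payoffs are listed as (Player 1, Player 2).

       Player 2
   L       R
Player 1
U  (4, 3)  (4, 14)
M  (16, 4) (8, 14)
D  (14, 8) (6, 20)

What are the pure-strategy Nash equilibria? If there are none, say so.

Pure NE: (M, R)

For each player, find the best response to each opponent profile; mutual best responses are the pure NE.
Player 1 against L: payoffs 4, 16, 14 → best response M.
Player 1 against R: payoffs 4, 8, 6 → best response M.
Player 2 against U: payoffs 3, 14 → best response R.
Player 2 against M: payoffs 4, 14 → best response R.
Player 2 against D: payoffs 8, 20 → best response R.
Mutual best responses: (M, R).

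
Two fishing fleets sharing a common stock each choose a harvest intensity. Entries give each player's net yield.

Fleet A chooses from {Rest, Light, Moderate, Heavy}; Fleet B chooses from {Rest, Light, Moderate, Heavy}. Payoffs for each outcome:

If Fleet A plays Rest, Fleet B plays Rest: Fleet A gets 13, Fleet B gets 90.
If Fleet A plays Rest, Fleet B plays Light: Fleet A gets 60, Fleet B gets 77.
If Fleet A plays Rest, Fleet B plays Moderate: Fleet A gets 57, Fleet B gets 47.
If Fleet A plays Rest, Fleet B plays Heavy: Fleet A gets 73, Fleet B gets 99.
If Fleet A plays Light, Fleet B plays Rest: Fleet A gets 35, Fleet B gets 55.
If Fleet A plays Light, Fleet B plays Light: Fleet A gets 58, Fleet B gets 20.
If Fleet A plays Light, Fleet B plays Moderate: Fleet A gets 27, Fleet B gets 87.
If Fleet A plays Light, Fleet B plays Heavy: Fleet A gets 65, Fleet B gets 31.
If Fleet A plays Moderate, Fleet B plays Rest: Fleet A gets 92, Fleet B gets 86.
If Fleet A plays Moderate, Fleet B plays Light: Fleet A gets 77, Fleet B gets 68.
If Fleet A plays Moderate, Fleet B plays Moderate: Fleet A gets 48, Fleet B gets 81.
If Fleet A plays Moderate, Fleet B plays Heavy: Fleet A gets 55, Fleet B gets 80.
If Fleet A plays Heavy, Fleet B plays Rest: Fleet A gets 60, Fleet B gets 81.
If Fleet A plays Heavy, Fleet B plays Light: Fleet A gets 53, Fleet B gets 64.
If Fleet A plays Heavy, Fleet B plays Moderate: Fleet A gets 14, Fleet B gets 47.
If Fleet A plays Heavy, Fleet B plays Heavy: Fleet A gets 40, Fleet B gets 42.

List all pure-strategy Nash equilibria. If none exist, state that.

For each strategy profile, look for a profitable unilateral deviation.
(Rest, Rest): Fleet A can switch to Light (13 → 35). Not NE.
(Rest, Light): Fleet A can switch to Moderate (60 → 77). Not NE.
(Rest, Moderate): Fleet B can switch to Rest (47 → 90). Not NE.
(Rest, Heavy): Fleet A gets 73, best alternative 65; Fleet B gets 99, best alternative 90. No profitable deviation — NE.
(Light, Rest): Fleet A can switch to Moderate (35 → 92). Not NE.
(Light, Light): Fleet A can switch to Rest (58 → 60). Not NE.
(Light, Moderate): Fleet A can switch to Rest (27 → 57). Not NE.
(Light, Heavy): Fleet A can switch to Rest (65 → 73). Not NE.
(Moderate, Rest): Fleet A gets 92, best alternative 60; Fleet B gets 86, best alternative 81. No profitable deviation — NE.
(Moderate, Light): Fleet B can switch to Rest (68 → 86). Not NE.
(Moderate, Moderate): Fleet A can switch to Rest (48 → 57). Not NE.
(Moderate, Heavy): Fleet A can switch to Rest (55 → 73). Not NE.
(Heavy, Rest): Fleet A can switch to Moderate (60 → 92). Not NE.
(Heavy, Light): Fleet A can switch to Rest (53 → 60). Not NE.
(The remaining 2 profiles each have a profitable deviation by the same check.)

Pure-strategy Nash equilibria: (Rest, Heavy), (Moderate, Rest)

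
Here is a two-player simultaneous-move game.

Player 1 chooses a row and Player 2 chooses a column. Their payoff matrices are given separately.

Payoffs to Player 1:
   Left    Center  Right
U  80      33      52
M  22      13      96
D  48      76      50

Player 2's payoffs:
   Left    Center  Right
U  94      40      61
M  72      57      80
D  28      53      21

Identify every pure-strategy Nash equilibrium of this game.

The pure Nash equilibria are (U, Left), (M, Right), (D, Center).

Player 1 against Left: payoffs 80, 22, 48 → best response U.
Player 1 against Center: payoffs 33, 13, 76 → best response D.
Player 1 against Right: payoffs 52, 96, 50 → best response M.
Player 2 against U: payoffs 94, 40, 61 → best response Left.
Player 2 against M: payoffs 72, 57, 80 → best response Right.
Player 2 against D: payoffs 28, 53, 21 → best response Center.
Mutual best responses: (U, Left); (M, Right); (D, Center).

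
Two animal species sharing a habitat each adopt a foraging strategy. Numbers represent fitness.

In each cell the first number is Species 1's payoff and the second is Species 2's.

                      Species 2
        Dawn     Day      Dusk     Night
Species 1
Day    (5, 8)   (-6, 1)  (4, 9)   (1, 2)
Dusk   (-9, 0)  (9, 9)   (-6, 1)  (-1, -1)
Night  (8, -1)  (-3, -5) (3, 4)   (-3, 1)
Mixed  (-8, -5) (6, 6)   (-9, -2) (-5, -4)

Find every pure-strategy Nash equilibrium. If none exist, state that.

Species 1 against Dawn: payoffs 5, -9, 8, -8 → best response Night.
Species 1 against Day: payoffs -6, 9, -3, 6 → best response Dusk.
Species 1 against Dusk: payoffs 4, -6, 3, -9 → best response Day.
Species 1 against Night: payoffs 1, -1, -3, -5 → best response Day.
Species 2 against Day: payoffs 8, 1, 9, 2 → best response Dusk.
Species 2 against Dusk: payoffs 0, 9, 1, -1 → best response Day.
Species 2 against Night: payoffs -1, -5, 4, 1 → best response Dusk.
Species 2 against Mixed: payoffs -5, 6, -2, -4 → best response Day.
Mutual best responses: (Day, Dusk); (Dusk, Day).

(Day, Dusk) and (Dusk, Day)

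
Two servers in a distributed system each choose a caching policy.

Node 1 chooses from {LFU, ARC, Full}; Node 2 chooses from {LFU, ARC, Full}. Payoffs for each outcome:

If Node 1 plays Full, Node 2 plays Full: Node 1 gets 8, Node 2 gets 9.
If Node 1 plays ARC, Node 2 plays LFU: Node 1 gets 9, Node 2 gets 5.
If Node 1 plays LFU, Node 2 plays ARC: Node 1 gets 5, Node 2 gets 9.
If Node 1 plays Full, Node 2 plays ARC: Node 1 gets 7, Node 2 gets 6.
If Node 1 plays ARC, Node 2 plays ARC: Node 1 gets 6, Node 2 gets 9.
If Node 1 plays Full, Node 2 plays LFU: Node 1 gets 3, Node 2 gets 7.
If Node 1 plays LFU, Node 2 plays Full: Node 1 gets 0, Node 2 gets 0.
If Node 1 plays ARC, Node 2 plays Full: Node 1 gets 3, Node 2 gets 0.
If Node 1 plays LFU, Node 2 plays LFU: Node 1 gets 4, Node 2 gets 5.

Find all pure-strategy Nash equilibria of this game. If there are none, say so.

Node 1 against LFU: payoffs 4, 9, 3 → best response ARC.
Node 1 against ARC: payoffs 5, 6, 7 → best response Full.
Node 1 against Full: payoffs 0, 3, 8 → best response Full.
Node 2 against LFU: payoffs 5, 9, 0 → best response ARC.
Node 2 against ARC: payoffs 5, 9, 0 → best response ARC.
Node 2 against Full: payoffs 7, 6, 9 → best response Full.
Mutual best responses: (Full, Full).

(Full, Full)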